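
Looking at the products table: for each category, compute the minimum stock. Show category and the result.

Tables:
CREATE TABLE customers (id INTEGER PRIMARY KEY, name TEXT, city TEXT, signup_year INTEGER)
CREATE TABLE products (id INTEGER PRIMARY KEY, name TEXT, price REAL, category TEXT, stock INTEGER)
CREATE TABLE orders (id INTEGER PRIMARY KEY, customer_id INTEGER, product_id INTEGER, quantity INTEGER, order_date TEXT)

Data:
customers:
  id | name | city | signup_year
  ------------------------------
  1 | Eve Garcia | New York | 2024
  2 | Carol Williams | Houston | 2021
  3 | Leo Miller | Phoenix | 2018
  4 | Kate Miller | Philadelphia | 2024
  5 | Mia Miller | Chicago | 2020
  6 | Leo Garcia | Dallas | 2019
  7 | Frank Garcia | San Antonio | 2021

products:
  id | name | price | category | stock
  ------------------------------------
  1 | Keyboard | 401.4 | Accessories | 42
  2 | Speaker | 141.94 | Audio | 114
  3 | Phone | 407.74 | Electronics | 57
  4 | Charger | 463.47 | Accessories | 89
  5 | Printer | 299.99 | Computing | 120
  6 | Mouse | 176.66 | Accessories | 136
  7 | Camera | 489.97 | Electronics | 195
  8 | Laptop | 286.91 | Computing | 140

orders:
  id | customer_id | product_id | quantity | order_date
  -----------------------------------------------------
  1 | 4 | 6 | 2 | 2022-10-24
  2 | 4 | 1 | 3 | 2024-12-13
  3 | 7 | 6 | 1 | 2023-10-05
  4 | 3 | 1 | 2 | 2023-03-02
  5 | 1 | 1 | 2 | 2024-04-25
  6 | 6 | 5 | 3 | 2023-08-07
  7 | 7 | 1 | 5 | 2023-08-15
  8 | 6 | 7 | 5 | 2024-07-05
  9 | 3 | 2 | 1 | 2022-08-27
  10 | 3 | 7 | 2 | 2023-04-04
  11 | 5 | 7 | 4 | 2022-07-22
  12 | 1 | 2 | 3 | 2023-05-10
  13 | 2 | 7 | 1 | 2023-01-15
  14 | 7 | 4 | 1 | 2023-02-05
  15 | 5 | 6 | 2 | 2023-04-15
SELECT category, MIN(stock) AS min_stock FROM products GROUP BY category

Execution result:
category | min_stock
Accessories | 42
Audio | 114
Computing | 120
Electronics | 57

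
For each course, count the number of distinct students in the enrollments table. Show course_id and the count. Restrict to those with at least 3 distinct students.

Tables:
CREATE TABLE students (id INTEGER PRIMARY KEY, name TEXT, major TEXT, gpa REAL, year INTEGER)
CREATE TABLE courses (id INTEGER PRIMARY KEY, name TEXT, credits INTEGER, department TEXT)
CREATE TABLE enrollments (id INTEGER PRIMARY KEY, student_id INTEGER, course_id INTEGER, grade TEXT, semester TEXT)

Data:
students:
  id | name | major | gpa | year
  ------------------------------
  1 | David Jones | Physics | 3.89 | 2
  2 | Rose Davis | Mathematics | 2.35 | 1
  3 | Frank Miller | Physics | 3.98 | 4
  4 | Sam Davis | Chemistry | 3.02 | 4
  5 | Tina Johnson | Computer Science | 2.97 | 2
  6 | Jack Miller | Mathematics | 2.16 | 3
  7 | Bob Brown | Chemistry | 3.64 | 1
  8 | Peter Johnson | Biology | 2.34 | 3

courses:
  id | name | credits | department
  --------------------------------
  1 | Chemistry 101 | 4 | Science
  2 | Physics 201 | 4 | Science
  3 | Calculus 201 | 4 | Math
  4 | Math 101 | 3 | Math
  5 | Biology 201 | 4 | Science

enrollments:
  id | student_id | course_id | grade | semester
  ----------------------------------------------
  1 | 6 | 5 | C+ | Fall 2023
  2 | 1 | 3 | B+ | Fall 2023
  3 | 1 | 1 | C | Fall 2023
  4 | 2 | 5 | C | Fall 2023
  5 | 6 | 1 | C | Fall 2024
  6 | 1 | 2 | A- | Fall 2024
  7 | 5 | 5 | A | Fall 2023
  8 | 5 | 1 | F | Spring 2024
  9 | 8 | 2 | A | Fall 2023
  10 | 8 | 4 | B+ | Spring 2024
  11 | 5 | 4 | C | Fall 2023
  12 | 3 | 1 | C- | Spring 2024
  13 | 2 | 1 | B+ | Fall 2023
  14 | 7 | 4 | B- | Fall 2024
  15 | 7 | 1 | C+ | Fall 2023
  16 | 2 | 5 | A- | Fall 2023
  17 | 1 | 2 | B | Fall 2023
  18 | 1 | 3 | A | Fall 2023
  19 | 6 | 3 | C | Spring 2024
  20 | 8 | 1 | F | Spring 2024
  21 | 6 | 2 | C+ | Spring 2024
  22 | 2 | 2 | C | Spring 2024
SELECT course_id, COUNT(DISTINCT student_id) AS distinct_student_count FROM enrollments GROUP BY course_id HAVING COUNT(DISTINCT student_id) >= 3

Execution result:
course_id | distinct_student_count
1 | 7
2 | 4
4 | 3
5 | 3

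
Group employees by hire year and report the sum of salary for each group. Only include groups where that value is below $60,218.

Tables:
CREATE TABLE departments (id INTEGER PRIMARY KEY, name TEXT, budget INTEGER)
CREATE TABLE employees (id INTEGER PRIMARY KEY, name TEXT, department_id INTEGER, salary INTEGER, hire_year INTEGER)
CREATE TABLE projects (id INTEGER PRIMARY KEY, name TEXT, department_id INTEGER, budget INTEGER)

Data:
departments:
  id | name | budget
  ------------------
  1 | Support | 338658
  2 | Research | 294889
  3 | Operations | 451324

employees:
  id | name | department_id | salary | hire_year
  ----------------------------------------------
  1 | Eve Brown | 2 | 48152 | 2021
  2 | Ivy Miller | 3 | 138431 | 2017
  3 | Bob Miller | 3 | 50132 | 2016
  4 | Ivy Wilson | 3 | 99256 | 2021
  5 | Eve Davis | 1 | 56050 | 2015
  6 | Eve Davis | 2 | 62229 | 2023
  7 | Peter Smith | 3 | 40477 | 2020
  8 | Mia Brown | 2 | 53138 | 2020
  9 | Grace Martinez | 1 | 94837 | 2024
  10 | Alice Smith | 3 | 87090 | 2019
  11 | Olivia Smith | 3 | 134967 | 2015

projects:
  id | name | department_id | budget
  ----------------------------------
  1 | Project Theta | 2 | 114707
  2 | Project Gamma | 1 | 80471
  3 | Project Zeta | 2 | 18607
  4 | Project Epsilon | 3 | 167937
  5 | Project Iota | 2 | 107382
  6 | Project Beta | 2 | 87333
SELECT hire_year, SUM(salary) AS sum_salary FROM employees GROUP BY hire_year HAVING SUM(salary) < 60218

Execution result:
hire_year | sum_salary
2016 | 50132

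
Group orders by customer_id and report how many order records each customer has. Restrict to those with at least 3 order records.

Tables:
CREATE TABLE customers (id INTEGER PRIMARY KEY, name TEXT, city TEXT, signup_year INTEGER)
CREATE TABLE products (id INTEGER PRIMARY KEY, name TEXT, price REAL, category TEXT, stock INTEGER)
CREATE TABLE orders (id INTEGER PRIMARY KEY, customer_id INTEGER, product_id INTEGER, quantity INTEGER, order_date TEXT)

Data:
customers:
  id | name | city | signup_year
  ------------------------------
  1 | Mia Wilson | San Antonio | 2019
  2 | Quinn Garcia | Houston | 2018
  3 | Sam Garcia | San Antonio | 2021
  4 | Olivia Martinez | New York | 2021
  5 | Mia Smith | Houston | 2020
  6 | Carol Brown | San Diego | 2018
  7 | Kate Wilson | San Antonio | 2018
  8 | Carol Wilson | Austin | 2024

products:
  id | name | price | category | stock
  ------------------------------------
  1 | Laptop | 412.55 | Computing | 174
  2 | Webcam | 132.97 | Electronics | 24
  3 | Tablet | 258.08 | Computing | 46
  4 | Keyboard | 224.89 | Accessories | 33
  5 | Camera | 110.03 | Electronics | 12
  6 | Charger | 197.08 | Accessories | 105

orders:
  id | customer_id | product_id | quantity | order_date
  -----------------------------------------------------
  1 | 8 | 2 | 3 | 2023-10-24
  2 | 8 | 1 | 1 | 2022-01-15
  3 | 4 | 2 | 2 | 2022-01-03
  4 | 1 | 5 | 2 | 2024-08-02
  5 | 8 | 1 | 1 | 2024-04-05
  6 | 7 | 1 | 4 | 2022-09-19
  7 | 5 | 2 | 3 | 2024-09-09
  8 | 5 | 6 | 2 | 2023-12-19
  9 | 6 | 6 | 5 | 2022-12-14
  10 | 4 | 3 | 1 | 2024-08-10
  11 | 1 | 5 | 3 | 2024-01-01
SELECT customer_id, COUNT(*) AS order_count FROM orders GROUP BY customer_id HAVING COUNT(*) >= 3

Execution result:
customer_id | order_count
8 | 3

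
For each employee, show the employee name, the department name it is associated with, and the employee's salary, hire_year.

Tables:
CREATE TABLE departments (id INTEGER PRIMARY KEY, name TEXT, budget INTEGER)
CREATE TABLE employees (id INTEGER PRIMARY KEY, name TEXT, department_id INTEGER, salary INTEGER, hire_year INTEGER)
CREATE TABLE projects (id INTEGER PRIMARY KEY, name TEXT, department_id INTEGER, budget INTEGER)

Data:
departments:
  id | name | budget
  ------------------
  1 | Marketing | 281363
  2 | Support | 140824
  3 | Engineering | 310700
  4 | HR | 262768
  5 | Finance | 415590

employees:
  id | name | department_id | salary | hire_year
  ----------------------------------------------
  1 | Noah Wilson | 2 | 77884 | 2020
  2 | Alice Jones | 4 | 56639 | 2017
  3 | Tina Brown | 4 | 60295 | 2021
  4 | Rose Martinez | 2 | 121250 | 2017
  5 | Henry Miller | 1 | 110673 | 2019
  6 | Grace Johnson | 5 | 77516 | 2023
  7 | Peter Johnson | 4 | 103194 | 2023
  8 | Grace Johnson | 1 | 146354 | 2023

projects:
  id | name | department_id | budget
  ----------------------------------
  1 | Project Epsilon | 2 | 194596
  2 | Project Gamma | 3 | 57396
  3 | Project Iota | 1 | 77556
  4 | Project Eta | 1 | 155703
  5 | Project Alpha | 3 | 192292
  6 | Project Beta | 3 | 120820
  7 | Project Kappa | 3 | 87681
SELECT c.name, p.name AS department, c.salary, c.hire_year FROM employees c JOIN departments p ON c.department_id = p.id

Execution result:
name | department | salary | hire_year
Noah Wilson | Support | 77884 | 2020
Alice Jones | HR | 56639 | 2017
Tina Brown | HR | 60295 | 2021
Rose Martinez | Support | 121250 | 2017
Henry Miller | Marketing | 110673 | 2019
Grace Johnson | Finance | 77516 | 2023
Peter Johnson | HR | 103194 | 2023
Grace Johnson | Marketing | 146354 | 2023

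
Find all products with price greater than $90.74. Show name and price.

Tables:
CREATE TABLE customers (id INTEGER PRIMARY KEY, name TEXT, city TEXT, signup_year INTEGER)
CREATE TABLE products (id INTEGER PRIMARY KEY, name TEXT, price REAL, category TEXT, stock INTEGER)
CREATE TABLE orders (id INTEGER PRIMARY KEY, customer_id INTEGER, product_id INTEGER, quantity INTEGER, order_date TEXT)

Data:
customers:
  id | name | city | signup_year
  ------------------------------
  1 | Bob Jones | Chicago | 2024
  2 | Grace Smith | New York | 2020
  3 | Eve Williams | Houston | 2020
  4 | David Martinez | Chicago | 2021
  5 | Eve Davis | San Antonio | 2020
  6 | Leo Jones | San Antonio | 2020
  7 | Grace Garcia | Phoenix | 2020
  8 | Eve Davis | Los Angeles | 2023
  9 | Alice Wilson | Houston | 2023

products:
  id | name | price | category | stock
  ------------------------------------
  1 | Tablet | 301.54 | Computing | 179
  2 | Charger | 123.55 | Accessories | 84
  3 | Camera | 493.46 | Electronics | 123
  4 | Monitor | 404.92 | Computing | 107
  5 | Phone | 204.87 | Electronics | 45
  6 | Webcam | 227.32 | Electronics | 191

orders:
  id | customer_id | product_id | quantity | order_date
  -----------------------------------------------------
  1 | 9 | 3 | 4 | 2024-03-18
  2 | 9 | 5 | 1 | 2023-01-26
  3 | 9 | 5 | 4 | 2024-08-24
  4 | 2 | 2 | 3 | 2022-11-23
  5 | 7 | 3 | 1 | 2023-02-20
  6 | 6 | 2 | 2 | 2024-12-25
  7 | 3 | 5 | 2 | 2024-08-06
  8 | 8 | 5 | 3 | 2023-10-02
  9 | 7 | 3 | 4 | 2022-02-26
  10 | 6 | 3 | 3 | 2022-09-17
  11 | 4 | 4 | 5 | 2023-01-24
SELECT name, price FROM products WHERE price > 90.74

Execution result:
name | price
Tablet | 301.54
Charger | 123.55
Camera | 493.46
Monitor | 404.92
Phone | 204.87
Webcam | 227.32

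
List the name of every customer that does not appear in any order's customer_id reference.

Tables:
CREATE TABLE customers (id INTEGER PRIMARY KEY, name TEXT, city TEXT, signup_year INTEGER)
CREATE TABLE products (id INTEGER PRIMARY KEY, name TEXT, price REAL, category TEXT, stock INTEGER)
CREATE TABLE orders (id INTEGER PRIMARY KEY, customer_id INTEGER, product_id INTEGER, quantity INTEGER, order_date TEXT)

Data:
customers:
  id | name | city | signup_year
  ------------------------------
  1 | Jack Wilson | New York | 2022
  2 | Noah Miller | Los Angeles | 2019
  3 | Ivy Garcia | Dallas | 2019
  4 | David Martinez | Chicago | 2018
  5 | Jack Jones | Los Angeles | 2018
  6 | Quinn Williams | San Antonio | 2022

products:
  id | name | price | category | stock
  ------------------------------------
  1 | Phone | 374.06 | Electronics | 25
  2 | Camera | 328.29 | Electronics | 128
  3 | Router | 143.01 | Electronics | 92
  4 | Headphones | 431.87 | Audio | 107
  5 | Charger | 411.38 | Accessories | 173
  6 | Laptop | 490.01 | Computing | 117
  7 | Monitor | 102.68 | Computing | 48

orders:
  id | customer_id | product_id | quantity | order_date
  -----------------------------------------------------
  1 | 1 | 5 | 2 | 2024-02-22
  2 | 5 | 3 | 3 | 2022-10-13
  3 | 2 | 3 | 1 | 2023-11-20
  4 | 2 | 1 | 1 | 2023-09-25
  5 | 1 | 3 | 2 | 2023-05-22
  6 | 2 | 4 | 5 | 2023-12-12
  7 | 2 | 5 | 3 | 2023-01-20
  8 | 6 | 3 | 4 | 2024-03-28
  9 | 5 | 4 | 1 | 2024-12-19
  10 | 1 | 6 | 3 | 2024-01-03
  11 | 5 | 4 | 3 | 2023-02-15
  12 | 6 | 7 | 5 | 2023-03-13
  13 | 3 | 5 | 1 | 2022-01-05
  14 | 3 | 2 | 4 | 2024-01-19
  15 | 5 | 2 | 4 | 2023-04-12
SELECT p.name FROM customers p LEFT JOIN orders c ON c.customer_id = p.id WHERE c.id IS NULL

Execution result:
David Martinez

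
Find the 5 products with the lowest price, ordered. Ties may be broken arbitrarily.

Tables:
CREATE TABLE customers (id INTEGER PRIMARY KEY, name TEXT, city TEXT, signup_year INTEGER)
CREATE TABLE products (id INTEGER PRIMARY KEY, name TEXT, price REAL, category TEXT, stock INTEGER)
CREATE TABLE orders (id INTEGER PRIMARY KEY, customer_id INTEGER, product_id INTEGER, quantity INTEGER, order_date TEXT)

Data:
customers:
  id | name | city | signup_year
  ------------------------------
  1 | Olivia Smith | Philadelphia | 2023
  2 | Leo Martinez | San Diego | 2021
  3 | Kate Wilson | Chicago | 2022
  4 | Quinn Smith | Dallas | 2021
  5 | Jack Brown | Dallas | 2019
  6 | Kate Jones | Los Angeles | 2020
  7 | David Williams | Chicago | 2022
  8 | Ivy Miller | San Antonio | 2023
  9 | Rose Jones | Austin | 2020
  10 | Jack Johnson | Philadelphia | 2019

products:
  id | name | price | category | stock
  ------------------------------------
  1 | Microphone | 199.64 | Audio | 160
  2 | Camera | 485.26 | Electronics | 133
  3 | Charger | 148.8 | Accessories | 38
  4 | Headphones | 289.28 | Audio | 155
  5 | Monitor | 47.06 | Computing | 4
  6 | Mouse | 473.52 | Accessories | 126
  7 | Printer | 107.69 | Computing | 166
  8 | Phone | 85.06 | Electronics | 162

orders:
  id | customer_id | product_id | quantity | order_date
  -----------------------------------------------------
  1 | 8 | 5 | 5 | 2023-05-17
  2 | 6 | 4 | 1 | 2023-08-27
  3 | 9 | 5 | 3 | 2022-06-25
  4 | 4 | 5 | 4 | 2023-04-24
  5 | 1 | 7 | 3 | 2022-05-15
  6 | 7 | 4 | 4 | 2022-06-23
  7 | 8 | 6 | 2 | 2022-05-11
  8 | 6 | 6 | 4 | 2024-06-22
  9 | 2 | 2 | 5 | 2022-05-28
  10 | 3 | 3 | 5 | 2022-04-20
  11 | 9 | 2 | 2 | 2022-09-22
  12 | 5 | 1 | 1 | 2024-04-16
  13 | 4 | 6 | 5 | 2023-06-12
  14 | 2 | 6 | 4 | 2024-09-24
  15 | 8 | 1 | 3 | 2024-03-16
SELECT name, price FROM products ORDER BY price ASC LIMIT 5

Execution result:
name | price
Monitor | 47.06
Phone | 85.06
Printer | 107.69
Charger | 148.80
Microphone | 199.64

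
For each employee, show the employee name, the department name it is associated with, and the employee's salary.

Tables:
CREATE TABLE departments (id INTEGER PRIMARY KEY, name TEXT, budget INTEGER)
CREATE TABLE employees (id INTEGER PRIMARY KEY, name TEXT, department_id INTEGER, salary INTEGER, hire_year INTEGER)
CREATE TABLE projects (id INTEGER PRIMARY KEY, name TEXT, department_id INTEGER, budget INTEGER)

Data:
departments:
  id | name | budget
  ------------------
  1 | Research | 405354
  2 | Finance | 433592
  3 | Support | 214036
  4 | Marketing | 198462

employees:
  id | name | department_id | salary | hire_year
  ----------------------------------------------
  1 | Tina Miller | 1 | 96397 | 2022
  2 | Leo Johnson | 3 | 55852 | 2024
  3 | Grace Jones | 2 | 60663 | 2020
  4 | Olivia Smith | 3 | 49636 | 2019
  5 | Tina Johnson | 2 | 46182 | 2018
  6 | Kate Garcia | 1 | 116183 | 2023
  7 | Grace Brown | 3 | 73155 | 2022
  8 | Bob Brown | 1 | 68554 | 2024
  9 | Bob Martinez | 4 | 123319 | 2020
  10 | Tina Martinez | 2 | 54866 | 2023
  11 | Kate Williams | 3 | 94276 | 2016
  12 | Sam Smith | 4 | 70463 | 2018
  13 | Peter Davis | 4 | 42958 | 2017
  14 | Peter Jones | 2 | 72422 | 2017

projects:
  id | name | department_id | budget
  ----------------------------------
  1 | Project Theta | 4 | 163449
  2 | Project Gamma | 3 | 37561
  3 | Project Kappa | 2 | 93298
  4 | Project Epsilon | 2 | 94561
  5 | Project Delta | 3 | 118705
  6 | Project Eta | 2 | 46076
SELECT c.name, p.name AS department, c.salary FROM employees c JOIN departments p ON c.department_id = p.id

Execution result:
name | department | salary
Tina Miller | Research | 96397
Leo Johnson | Support | 55852
Grace Jones | Finance | 60663
Olivia Smith | Support | 49636
Tina Johnson | Finance | 46182
Kate Garcia | Research | 116183
Grace Brown | Support | 73155
Bob Brown | Research | 68554
Bob Martinez | Marketing | 123319
Tina Martinez | Finance | 54866
Kate Williams | Support | 94276
Sam Smith | Marketing | 70463
Peter Davis | Marketing | 42958
Peter Jones | Finance | 72422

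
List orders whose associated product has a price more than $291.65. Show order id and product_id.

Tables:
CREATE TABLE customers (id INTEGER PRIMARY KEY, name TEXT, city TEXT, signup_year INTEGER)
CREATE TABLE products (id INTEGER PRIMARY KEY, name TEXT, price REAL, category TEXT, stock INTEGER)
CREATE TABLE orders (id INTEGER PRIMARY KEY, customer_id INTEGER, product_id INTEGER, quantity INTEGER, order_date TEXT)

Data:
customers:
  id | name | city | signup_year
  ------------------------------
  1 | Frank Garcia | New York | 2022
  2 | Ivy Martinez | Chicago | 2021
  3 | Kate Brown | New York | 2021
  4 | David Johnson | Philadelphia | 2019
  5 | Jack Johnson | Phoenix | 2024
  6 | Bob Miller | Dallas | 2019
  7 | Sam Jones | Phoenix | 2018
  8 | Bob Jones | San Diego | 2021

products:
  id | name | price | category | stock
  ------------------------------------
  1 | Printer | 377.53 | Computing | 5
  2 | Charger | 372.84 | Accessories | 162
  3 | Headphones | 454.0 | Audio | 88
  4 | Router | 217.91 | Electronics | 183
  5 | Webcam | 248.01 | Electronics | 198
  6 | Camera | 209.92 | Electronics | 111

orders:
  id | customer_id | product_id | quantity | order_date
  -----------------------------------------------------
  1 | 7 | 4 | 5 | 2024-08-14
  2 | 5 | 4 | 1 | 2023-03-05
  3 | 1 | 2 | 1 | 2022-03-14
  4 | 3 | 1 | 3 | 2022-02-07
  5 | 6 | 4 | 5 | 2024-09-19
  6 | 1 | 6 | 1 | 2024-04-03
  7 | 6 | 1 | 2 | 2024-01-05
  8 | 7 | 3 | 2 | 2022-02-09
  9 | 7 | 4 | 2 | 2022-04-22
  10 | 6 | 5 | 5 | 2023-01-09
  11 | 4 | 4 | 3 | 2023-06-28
SELECT id, product_id FROM orders WHERE product_id IN (SELECT id FROM products WHERE price > 291.65)

Execution result:
id | product_id
3 | 2
4 | 1
7 | 1
8 | 3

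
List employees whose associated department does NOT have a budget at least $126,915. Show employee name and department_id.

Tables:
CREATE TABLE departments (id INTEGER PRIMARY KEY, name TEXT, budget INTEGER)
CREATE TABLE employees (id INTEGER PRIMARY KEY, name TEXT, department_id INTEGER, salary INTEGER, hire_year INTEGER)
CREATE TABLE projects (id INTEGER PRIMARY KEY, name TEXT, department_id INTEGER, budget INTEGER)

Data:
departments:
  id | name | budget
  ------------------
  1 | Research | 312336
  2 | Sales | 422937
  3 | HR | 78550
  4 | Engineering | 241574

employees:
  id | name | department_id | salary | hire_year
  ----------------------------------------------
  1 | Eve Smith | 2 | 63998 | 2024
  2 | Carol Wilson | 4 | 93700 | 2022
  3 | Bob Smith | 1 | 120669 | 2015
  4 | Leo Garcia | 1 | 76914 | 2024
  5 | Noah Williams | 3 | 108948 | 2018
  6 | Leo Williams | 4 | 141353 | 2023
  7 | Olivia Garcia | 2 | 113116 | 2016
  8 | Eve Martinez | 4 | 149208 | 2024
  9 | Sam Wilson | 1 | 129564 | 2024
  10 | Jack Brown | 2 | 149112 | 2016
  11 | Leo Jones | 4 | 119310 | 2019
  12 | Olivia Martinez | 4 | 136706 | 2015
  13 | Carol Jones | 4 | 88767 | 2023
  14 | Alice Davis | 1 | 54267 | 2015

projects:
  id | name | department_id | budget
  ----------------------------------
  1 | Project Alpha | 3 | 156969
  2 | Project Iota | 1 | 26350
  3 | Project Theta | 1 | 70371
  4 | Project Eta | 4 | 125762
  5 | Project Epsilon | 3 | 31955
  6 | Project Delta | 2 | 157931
SELECT name, department_id FROM employees WHERE department_id NOT IN (SELECT id FROM departments WHERE budget >= 126915)

Execution result:
name | department_id
Noah Williams | 3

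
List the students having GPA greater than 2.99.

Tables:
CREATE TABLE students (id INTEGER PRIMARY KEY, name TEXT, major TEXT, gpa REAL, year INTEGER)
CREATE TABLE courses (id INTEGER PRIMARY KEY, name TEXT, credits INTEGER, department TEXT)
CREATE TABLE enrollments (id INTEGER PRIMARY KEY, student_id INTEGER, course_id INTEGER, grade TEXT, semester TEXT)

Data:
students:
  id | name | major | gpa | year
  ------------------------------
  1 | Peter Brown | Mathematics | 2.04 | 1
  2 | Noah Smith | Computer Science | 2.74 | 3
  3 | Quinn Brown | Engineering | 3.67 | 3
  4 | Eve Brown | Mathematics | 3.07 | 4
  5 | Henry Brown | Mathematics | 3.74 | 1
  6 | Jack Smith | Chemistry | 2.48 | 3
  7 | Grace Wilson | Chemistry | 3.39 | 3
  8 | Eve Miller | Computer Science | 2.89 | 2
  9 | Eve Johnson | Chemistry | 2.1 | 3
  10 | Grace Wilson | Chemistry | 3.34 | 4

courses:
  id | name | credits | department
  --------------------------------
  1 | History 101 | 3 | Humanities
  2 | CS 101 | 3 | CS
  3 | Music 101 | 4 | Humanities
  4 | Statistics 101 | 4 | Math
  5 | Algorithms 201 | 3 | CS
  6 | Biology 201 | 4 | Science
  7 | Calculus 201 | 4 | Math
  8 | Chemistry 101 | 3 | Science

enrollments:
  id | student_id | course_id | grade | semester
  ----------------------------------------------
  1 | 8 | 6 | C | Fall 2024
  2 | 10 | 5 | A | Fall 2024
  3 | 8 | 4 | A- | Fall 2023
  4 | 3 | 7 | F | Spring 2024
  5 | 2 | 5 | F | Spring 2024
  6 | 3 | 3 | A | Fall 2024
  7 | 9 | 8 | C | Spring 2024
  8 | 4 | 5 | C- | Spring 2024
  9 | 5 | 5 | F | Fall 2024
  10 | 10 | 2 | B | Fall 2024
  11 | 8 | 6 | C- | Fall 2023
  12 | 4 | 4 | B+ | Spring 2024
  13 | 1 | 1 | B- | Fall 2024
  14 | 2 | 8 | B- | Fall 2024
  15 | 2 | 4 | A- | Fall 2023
SELECT name, gpa FROM students WHERE gpa > 2.99

Execution result:
name | gpa
Quinn Brown | 3.67
Eve Brown | 3.07
Henry Brown | 3.74
Grace Wilson | 3.39
Grace Wilson | 3.34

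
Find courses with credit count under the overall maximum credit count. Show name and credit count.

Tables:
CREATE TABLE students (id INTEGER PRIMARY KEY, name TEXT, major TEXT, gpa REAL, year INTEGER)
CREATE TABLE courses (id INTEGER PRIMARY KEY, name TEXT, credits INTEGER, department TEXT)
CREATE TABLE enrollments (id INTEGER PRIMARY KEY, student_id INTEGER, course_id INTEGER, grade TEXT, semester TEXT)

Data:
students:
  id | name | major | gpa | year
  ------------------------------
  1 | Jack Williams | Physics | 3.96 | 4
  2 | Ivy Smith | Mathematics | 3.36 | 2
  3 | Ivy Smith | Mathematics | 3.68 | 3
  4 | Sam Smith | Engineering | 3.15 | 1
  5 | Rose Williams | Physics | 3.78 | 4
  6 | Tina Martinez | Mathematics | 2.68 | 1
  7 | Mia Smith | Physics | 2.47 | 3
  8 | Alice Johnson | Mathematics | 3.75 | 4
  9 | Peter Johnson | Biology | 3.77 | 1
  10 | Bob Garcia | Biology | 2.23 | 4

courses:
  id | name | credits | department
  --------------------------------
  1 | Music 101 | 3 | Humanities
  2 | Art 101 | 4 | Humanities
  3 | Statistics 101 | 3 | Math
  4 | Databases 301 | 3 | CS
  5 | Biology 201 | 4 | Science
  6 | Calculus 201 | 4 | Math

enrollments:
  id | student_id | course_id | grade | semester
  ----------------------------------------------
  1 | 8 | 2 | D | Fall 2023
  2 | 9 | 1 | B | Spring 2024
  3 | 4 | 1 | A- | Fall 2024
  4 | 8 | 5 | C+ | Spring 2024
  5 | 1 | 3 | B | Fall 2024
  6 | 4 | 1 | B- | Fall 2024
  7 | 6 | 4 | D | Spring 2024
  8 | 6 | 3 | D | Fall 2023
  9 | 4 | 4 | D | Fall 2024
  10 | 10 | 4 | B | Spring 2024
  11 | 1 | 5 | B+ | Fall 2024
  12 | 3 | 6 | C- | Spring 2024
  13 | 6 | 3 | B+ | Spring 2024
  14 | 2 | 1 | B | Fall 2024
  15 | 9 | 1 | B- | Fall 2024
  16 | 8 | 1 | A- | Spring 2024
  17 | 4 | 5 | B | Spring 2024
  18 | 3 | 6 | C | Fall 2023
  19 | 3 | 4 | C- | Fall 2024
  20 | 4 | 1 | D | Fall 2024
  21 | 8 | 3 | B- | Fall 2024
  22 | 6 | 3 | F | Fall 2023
SELECT name, credits FROM courses WHERE credits < (SELECT MAX(credits) FROM courses)

Execution result:
name | credits
Music 101 | 3
Statistics 101 | 3
Databases 301 | 3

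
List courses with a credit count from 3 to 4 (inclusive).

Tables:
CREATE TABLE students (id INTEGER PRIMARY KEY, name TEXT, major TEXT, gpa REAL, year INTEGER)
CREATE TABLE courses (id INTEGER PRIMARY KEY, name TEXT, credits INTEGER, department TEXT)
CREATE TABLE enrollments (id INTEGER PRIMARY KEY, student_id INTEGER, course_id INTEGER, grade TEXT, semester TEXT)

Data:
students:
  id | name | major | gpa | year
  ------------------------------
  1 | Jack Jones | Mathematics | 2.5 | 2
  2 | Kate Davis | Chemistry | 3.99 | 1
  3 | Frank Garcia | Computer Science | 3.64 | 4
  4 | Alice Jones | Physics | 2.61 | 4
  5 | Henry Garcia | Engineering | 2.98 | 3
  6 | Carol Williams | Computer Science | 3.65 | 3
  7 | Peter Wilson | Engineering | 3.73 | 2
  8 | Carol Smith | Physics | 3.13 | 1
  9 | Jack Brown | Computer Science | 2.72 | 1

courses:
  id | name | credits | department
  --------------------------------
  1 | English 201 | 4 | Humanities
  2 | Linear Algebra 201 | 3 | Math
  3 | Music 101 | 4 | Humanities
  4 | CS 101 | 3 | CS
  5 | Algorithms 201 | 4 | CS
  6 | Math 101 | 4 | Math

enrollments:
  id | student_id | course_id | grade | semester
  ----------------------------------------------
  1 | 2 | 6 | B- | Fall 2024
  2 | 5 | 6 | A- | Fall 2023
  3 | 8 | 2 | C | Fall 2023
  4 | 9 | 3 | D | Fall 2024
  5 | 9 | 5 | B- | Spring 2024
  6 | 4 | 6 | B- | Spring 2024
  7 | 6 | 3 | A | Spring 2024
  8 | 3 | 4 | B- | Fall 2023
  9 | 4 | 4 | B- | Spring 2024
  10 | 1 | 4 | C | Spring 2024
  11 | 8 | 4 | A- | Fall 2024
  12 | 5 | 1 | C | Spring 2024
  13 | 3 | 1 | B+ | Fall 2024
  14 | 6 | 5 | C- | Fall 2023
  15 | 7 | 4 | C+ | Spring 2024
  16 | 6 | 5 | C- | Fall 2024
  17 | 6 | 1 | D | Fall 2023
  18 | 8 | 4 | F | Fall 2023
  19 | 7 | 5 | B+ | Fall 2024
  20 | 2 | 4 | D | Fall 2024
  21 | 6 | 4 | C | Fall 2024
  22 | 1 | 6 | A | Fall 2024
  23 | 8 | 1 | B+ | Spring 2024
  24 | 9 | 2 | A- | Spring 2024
SELECT name, credits FROM courses WHERE credits BETWEEN 3 AND 4

Execution result:
name | credits
English 201 | 4
Linear Algebra 201 | 3
Music 101 | 4
CS 101 | 3
Algorithms 201 | 4
Math 101 | 4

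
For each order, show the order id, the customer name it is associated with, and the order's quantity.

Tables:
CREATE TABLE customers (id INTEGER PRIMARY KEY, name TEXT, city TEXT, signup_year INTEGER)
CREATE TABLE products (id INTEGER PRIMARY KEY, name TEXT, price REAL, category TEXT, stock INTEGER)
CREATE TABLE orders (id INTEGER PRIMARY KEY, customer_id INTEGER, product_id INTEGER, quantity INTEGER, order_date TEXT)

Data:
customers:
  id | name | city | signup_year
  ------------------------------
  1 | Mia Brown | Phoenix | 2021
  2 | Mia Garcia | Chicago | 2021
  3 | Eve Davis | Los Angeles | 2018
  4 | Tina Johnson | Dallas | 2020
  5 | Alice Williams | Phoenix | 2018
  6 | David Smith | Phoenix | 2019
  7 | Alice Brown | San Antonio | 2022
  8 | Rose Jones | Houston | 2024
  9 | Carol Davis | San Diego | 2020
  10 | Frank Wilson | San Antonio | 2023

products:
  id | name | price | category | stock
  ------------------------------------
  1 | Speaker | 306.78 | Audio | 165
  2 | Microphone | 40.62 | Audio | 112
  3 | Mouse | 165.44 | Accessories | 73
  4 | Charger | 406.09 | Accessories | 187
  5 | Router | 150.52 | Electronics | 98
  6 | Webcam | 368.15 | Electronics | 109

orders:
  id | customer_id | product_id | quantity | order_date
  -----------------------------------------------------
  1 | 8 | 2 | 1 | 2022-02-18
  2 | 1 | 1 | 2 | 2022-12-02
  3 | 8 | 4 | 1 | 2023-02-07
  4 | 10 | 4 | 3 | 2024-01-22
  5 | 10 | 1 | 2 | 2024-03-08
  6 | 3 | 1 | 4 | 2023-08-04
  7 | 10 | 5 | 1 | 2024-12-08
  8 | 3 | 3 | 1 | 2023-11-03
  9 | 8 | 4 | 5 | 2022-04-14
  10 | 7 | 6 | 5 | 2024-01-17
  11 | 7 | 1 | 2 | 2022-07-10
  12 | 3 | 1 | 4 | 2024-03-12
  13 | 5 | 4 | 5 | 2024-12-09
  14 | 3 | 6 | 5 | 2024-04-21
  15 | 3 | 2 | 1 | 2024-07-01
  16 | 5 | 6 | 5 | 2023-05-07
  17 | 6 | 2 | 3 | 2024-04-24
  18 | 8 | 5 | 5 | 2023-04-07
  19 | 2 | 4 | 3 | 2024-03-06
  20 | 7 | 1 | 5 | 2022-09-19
SELECT c.id, p.name AS customer, c.quantity FROM orders c JOIN customers p ON c.customer_id = p.id

Execution result:
id | customer | quantity
1 | Rose Jones | 1
2 | Mia Brown | 2
3 | Rose Jones | 1
4 | Frank Wilson | 3
5 | Frank Wilson | 2
6 | Eve Davis | 4
7 | Frank Wilson | 1
8 | Eve Davis | 1
9 | Rose Jones | 5
10 | Alice Brown | 5
11 | Alice Brown | 2
12 | Eve Davis | 4
13 | Alice Williams | 5
14 | Eve Davis | 5
15 | Eve Davis | 1
16 | Alice Williams | 5
17 | David Smith | 3
18 | Rose Jones | 5
19 | Mia Garcia | 3
20 | Alice Brown | 5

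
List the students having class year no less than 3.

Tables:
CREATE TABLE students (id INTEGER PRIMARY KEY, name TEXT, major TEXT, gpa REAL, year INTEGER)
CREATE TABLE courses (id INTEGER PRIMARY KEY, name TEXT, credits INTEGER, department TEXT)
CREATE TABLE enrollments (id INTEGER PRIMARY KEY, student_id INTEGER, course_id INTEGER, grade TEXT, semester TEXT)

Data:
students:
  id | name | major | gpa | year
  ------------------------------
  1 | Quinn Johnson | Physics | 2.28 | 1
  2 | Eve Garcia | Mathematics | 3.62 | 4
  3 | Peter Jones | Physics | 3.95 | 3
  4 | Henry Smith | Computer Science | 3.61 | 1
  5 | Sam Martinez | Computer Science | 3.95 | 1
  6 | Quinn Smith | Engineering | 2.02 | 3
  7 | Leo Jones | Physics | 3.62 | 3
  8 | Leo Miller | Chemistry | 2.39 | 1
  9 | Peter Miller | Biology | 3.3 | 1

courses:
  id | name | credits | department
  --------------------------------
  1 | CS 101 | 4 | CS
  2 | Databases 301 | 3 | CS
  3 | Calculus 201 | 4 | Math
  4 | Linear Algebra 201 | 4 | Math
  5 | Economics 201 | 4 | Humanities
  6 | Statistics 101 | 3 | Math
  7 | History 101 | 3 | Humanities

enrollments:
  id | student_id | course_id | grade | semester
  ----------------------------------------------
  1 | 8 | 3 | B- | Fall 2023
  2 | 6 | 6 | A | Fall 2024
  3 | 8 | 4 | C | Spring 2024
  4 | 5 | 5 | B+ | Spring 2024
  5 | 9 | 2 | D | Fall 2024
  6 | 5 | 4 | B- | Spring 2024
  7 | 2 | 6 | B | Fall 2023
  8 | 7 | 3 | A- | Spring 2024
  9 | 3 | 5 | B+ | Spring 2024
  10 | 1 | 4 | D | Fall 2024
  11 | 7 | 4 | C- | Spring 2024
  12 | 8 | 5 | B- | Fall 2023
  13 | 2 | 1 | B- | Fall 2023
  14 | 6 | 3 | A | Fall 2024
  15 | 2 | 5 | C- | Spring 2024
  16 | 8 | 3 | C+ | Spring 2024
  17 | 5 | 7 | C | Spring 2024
SELECT name, year FROM students WHERE year >= 3

Execution result:
name | year
Eve Garcia | 4
Peter Jones | 3
Quinn Smith | 3
Leo Jones | 3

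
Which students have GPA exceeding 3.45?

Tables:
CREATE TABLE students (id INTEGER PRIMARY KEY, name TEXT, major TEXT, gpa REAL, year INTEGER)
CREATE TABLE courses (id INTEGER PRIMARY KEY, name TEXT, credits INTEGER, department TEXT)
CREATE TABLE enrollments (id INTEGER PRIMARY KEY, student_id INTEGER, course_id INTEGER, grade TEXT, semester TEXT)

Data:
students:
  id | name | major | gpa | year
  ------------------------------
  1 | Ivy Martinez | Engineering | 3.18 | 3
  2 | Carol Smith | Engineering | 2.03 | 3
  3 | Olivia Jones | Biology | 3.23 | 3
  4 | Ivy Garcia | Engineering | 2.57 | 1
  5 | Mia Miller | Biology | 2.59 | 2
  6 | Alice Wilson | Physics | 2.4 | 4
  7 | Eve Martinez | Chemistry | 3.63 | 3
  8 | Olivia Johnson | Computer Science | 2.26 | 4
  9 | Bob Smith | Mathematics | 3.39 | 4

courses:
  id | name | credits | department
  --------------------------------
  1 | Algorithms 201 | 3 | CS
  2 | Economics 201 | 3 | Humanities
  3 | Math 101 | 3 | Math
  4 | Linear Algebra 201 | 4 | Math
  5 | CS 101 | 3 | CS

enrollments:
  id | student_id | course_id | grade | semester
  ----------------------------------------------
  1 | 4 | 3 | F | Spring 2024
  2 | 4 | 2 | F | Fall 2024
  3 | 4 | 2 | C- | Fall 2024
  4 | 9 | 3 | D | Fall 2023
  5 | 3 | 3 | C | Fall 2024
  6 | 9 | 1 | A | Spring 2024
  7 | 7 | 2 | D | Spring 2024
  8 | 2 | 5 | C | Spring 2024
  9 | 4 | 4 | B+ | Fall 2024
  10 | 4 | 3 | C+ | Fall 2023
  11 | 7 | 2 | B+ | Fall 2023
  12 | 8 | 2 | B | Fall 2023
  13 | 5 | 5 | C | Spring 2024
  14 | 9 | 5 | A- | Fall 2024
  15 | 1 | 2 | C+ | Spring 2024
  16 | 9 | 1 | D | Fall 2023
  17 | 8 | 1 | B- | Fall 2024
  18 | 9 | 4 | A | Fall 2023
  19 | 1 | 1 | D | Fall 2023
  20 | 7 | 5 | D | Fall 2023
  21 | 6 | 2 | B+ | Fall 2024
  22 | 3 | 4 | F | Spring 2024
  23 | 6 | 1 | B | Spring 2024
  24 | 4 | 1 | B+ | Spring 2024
SELECT name, gpa FROM students WHERE gpa > 3.45

Execution result:
name | gpa
Eve Martinez | 3.63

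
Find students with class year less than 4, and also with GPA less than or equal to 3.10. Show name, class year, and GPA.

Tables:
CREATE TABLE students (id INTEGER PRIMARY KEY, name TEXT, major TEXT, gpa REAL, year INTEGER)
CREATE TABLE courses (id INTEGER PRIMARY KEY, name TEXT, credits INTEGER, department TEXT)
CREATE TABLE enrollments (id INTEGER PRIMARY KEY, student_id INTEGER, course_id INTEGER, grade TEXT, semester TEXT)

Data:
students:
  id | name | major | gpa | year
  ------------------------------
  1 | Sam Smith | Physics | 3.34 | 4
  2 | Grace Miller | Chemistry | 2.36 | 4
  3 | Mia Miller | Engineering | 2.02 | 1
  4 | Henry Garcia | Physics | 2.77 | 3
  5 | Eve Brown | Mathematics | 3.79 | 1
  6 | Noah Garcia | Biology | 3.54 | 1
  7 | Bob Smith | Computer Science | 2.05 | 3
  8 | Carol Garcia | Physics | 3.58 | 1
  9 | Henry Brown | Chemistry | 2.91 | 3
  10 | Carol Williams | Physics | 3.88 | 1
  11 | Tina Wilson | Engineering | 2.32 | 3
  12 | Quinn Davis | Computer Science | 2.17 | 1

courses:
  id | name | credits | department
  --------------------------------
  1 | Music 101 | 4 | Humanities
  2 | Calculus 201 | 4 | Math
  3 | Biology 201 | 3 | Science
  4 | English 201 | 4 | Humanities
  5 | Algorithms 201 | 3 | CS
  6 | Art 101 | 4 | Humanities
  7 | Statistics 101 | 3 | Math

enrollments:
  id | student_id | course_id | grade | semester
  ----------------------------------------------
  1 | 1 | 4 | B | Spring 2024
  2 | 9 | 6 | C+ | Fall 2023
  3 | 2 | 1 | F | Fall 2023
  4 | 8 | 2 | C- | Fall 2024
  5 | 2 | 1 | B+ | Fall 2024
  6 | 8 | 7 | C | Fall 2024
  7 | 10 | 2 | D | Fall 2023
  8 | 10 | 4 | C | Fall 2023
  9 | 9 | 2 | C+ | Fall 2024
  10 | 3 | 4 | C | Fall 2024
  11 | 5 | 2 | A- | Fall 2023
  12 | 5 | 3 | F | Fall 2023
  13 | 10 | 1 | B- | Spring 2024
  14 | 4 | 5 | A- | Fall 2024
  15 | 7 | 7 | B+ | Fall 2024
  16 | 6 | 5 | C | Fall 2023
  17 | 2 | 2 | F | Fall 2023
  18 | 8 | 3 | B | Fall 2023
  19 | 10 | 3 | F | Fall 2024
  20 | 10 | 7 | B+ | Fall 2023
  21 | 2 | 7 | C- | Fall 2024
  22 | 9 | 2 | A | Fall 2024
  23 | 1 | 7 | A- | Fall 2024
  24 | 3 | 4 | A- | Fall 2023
SELECT name, year, gpa FROM students WHERE year < 4 AND gpa <= 3.1

Execution result:
name | year | gpa
Mia Miller | 1 | 2.02
Henry Garcia | 3 | 2.77
Bob Smith | 3 | 2.05
Henry Brown | 3 | 2.91
Tina Wilson | 3 | 2.32
Quinn Davis | 1 | 2.17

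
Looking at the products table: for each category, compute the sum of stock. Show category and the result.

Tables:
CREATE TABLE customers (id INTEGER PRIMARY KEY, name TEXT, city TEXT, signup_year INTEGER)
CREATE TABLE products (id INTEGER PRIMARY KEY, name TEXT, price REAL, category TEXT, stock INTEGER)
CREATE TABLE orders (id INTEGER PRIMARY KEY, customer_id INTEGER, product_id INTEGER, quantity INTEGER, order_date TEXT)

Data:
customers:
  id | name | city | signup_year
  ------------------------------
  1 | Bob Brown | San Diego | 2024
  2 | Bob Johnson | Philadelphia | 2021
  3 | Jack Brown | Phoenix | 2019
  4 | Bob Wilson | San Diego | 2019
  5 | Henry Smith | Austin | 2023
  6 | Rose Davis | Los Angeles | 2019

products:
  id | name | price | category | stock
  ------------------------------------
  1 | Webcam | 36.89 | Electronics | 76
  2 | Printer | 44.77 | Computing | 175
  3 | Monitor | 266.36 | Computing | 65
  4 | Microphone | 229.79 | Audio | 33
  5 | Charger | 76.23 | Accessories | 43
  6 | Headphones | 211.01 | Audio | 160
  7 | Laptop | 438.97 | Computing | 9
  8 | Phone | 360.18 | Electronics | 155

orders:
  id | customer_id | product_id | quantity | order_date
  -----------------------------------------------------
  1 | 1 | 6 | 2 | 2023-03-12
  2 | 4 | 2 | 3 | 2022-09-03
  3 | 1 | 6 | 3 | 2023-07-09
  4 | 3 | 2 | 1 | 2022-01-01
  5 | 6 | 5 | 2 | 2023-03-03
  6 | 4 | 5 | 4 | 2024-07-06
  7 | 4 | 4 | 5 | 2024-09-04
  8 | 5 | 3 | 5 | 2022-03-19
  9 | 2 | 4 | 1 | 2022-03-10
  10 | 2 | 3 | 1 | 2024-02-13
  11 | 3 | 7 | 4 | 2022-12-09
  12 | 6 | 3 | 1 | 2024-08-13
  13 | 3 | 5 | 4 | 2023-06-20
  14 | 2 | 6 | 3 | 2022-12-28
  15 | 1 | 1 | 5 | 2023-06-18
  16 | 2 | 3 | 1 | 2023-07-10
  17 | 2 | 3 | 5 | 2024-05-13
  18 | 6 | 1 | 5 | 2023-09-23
SELECT category, SUM(stock) AS sum_stock FROM products GROUP BY category

Execution result:
category | sum_stock
Accessories | 43
Audio | 193
Computing | 249
Electronics | 231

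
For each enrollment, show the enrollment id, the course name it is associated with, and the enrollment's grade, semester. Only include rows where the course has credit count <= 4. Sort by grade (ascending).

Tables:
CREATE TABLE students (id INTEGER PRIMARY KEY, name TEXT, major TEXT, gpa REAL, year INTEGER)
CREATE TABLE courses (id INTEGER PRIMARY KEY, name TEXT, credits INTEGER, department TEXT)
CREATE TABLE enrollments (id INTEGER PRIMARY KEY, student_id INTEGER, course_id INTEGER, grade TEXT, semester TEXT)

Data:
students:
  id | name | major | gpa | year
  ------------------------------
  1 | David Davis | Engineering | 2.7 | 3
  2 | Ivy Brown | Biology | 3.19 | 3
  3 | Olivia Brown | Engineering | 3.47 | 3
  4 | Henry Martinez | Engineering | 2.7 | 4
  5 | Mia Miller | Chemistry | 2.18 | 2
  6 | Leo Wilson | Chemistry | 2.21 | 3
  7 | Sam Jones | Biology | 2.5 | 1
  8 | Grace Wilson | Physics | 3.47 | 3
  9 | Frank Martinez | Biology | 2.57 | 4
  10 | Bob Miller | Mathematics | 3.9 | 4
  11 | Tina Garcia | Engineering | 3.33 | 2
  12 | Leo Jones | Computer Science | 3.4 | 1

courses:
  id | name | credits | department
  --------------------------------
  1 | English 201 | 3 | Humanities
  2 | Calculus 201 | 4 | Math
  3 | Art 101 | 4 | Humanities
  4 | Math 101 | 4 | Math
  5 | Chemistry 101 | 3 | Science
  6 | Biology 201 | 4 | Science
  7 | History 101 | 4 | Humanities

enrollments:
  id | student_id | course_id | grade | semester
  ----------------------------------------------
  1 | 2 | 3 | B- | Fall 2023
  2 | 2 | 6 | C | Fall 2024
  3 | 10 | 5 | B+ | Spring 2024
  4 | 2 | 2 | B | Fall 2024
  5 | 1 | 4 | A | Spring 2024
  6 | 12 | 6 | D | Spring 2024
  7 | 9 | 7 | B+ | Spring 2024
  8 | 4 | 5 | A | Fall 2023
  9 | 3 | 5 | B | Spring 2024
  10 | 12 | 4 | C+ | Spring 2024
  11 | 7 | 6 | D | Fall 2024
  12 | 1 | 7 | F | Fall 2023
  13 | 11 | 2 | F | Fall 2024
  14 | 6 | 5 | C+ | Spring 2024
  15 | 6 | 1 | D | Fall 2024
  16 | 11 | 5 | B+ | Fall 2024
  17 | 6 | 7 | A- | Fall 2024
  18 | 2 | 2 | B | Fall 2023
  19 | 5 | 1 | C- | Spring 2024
SELECT c.id, p.name AS course, c.grade, c.semester FROM enrollments c JOIN courses p ON c.course_id = p.id WHERE p.credits <= 4 ORDER BY c.grade ASC

Execution result:
id | course | grade | semester
5 | Math 101 | A | Spring 2024
8 | Chemistry 101 | A | Fall 2023
17 | History 101 | A- | Fall 2024
4 | Calculus 201 | B | Fall 2024
9 | Chemistry 101 | B | Spring 2024
18 | Calculus 201 | B | Fall 2023
3 | Chemistry 101 | B+ | Spring 2024
7 | History 101 | B+ | Spring 2024
16 | Chemistry 101 | B+ | Fall 2024
1 | Art 101 | B- | Fall 2023
2 | Biology 201 | C | Fall 2024
10 | Math 101 | C+ | Spring 2024
14 | Chemistry 101 | C+ | Spring 2024
19 | English 201 | C- | Spring 2024
6 | Biology 201 | D | Spring 2024
11 | Biology 201 | D | Fall 2024
15 | English 201 | D | Fall 2024
12 | History 101 | F | Fall 2023
13 | Calculus 201 | F | Fall 2024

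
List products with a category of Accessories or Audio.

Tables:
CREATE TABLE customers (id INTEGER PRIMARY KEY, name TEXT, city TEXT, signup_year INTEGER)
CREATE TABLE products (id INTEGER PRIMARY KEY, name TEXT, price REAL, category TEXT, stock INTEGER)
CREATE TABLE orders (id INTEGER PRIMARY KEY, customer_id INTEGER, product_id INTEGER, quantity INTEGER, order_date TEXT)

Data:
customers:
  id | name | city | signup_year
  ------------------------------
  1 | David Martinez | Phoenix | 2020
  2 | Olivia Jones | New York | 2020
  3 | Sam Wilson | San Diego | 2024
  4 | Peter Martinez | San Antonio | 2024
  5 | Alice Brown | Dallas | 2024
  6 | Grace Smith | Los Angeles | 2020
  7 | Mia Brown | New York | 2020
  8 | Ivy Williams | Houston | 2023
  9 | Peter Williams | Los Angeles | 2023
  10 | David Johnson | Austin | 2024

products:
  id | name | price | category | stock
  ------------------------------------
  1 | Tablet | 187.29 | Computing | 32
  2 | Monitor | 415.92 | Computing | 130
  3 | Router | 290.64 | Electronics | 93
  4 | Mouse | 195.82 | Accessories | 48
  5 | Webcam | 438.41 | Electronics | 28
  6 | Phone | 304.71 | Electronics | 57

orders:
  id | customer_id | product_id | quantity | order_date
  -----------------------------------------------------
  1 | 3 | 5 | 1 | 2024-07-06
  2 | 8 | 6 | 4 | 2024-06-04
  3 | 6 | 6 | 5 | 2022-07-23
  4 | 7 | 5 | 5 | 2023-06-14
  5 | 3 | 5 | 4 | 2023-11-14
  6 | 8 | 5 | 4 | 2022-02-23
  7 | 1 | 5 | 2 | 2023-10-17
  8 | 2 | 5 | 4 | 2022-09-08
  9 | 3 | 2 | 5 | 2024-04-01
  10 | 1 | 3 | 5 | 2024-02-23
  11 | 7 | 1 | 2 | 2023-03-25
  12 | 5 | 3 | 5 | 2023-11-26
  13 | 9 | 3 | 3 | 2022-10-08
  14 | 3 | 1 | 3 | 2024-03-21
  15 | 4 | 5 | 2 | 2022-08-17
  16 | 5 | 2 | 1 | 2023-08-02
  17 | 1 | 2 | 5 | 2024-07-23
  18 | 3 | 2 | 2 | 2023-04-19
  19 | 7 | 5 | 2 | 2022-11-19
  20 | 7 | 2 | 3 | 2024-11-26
SELECT name, category FROM products WHERE category IN ('Accessories', 'Audio')

Execution result:
name | category
Mouse | Accessories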